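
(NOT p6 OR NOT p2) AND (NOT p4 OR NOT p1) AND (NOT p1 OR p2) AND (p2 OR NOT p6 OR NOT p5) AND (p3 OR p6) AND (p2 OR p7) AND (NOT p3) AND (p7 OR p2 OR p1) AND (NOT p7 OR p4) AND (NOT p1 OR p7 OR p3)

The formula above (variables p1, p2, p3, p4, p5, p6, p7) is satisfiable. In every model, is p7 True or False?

True

Suppose p7 = false.
The clause (p2) is unit, so p2 = true.
The clause (NOT p6) is unit, so p6 = false.
The clause (p3) is unit, so p3 = true.
That conflicts with the unit clause (NOT p3).
So every satisfying assignment has p7 = True.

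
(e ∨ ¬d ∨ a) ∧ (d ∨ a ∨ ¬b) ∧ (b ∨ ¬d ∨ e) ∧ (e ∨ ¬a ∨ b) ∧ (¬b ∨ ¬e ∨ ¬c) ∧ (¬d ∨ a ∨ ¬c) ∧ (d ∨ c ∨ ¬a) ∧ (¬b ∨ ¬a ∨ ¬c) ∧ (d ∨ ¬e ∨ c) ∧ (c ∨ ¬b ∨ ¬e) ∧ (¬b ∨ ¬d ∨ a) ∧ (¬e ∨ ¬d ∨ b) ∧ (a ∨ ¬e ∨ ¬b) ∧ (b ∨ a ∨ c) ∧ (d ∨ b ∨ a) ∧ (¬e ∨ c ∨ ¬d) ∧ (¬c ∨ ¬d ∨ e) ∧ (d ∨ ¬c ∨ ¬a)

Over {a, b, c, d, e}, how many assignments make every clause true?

1

There are 2^5 = 32 truth assignments over (a, b, c, d, e).
Split on d. With d = True, the clauses containing d are satisfied and ¬d drops from the rest; 1 of the 2^4 = 16 assignments to the other variables satisfy what remains.
With d = False, by the same count on the reduced clause set, 0 assignments work.
(One model: a=T, b=T, c=F, d=T, e=F.)
Total: 1 + 0 = 1.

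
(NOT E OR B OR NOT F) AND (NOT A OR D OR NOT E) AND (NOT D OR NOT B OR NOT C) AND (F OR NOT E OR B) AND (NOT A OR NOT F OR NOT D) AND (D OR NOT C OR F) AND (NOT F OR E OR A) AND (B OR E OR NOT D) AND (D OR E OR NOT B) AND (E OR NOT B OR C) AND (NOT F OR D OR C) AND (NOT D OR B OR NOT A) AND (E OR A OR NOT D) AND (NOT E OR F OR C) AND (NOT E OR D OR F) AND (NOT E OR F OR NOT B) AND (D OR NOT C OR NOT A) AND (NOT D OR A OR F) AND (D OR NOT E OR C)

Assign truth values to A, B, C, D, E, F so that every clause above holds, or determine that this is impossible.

Branch on E: set E = false.
Branch on F: set F = false.
Branch on D: set D = false.
(NOT C) alone gives C = false.
(NOT B) alone gives B = false.
All clauses hold; A can take either value.

A=true; B=false; C=false; D=false; E=false; F=false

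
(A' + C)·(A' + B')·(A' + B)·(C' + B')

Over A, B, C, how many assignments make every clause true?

There are 2^3 = 8 truth assignments over (A, B, C).
Check each against the 4 clauses (columns in the order A, B, C):
  F F F  ✓ satisfies all
  F F T  ✓ satisfies all
  F T F  ✓ satisfies all
  F T T  ✗ fails (C' + B')
  T F F  ✗ fails (A' + C)
  T F T  ✗ fails (A' + B)
  T T F  ✗ fails (A' + C)
  T T T  ✗ fails (A' + B')
3 of the 8 rows are models.

3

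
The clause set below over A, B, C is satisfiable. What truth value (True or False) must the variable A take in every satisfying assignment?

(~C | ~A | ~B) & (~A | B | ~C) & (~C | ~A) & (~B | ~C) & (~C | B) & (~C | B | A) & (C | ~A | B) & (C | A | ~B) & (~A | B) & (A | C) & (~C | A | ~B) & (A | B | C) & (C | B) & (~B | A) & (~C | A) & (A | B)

True

Suppose A = 0.
(C) alone gives C = 1.
But (~C) is also a unit clause — contradiction.
So every satisfying assignment has A = True.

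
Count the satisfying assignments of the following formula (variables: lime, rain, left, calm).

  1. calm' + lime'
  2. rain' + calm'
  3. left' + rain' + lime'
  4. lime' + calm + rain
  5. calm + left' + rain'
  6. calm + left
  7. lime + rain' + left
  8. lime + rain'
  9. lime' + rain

There are 2^4 = 16 truth assignments over (lime, rain, left, calm).
Split on left. With left = 1, the clauses containing left are satisfied and left' drops from the rest; 2 of the 2^3 = 8 assignments to the other variables satisfy what remains.
With left = 0, by the same count on the reduced clause set, 1 assignment works.
(One model: lime=F, rain=F, left=F, calm=T.)
Total: 2 + 1 = 3.

3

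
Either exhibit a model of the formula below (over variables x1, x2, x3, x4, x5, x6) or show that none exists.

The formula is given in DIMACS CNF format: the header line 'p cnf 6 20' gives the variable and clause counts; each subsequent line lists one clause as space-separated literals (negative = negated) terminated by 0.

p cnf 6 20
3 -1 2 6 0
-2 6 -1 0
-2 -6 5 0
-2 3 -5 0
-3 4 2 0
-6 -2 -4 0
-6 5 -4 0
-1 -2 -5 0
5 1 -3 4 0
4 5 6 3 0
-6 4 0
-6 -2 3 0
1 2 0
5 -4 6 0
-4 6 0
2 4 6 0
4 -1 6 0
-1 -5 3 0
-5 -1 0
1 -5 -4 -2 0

x1: False, x2: True, x3: True, x4: False, x5: True, x6: False

Try x6 = False.
(¬x4) alone gives x4 = False.
(x2) alone gives x2 = True.
(¬x1) alone gives x1 = False.
Try x3 = True.
(x5) alone gives x5 = True.
Every clause now holds.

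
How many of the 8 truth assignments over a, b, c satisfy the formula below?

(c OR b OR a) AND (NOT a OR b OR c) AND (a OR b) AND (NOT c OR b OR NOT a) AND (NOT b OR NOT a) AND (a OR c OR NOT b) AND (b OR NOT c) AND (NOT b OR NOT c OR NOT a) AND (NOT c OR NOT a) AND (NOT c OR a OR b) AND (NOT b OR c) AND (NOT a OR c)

1

There are 2^3 = 8 truth assignments over (a, b, c).
Split on b. With b = true, the clauses containing b are satisfied and NOT b drops from the rest; 1 of the 2^2 = 4 assignments to the other variables satisfy what remains.
With b = false, by the same count on the reduced clause set, 0 assignments work.
Total: 1 + 0 = 1.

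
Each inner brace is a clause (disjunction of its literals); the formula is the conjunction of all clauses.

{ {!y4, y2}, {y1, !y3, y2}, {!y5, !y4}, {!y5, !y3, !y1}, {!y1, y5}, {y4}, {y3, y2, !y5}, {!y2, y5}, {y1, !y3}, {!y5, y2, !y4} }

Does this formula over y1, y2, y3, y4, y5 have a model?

No, unsatisfiable

The clause (y4) is unit, so y4 = true.
The clause (y2) is unit, so y2 = true.
The clause (!y5) is unit, so y5 = false.
But (y5) is also a unit clause — contradiction.
No assignment satisfies every clause.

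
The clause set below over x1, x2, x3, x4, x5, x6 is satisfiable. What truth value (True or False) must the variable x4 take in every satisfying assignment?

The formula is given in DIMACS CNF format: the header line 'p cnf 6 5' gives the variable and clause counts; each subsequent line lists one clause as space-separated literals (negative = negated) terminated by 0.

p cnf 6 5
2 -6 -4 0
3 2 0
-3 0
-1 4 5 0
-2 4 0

Suppose x4 = False.
(¬x3) alone gives x3 = False.
(x2) alone gives x2 = True.
Now (¬x2) is unsatisfied and unit — conflict.
So every satisfying assignment has x4 = True.

True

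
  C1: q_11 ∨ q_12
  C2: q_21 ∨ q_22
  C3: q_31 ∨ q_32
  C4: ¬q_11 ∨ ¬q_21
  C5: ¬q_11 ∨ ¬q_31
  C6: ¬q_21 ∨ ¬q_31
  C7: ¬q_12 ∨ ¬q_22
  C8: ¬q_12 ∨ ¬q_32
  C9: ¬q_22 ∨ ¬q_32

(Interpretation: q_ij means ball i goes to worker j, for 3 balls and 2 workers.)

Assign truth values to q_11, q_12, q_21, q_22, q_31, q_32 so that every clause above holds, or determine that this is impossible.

Suppose q_11 = True.
Unit clause (¬q_21) forces q_21 = False.
Unit clause (q_22) forces q_22 = True.
Unit clause (¬q_31) forces q_31 = False.
Unit clause (q_32) forces q_32 = True.
Now (¬q_32) is unsatisfied and unit — conflict.
Backtrack on q_11: now try q_11 = False.
Unit clause (q_12) forces q_12 = True.
Unit clause (¬q_22) forces q_22 = False.
Unit clause (q_21) forces q_21 = True.
Unit clause (¬q_31) forces q_31 = False.
Unit clause (q_32) forces q_32 = True.
Now (¬q_32) is unsatisfied and unit — conflict.
Both values of q_11 lead to a conflict.

UNSATISFIABLE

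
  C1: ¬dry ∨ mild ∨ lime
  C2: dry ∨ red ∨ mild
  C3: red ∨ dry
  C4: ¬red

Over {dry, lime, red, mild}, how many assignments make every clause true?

There are 2^4 = 16 truth assignments over (dry, lime, red, mild).
Check each against the 4 clauses (columns in the order dry, lime, red, mild):
  F F F F  ✗ fails (dry ∨ red ∨ mild)
  F F F T  ✗ fails (red ∨ dry)
  F F T F  ✗ fails (¬red)
  F F T T  ✗ fails (¬red)
  F T F F  ✗ fails (dry ∨ red ∨ mild)
  F T F T  ✗ fails (red ∨ dry)
  F T T F  ✗ fails (¬red)
  F T T T  ✗ fails (¬red)
  T F F F  ✗ fails (¬dry ∨ mild ∨ lime)
  T F F T  ✓ satisfies all
  T F T F  ✗ fails (¬dry ∨ mild ∨ lime)
  T F T T  ✗ fails (¬red)
  T T F F  ✓ satisfies all
  T T F T  ✓ satisfies all
  T T T F  ✗ fails (¬red)
  T T T T  ✗ fails (¬red)
3 of the 16 rows are models.

3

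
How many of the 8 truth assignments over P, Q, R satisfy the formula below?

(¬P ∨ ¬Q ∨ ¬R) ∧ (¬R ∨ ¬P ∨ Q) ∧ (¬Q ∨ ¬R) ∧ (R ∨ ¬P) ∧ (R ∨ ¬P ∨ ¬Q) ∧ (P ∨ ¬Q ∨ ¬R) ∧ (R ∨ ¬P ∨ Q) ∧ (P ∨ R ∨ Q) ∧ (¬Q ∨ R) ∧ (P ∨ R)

1

There are 2^3 = 8 truth assignments over (P, Q, R).
Split on Q. With Q = True, the clauses containing Q are satisfied and ¬Q drops from the rest; 0 of the 2^2 = 4 assignments to the other variables satisfy what remains.
With Q = False, by the same count on the reduced clause set, 1 assignment works.
Total: 0 + 1 = 1.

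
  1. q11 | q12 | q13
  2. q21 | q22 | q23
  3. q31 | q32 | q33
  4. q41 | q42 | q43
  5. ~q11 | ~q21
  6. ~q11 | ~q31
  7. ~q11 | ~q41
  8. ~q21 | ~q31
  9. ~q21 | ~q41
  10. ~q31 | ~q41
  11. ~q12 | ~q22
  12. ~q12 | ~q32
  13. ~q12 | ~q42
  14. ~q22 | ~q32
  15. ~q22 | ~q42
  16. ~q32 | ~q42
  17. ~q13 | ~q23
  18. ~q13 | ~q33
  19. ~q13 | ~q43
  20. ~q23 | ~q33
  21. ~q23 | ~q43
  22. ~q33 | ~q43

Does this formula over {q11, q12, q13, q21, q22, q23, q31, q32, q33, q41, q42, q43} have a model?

Try q11 = 0.
Try q12 = 1.
(~q22) alone gives q22 = 0.
(~q32) alone gives q32 = 0.
(~q42) alone gives q42 = 0.
Try q21 = 1.
(~q31) alone gives q31 = 0.
(q33) alone gives q33 = 1.
(~q41) alone gives q41 = 0.
(q43) alone gives q43 = 1.
But (~q43) is also a unit clause — contradiction.
Undo q21 and try q21 = 0.
(q23) alone gives q23 = 1.
(~q13) alone gives q13 = 0.
(~q33) alone gives q33 = 0.
(q31) alone gives q31 = 1.
(~q41) alone gives q41 = 0.
(q43) alone gives q43 = 1.
But (~q43) is also a unit clause — contradiction.
Neither q21 = 1 nor q21 = 0 works.
Undo q12 and try q12 = 0.
(q13) alone gives q13 = 1.
(~q23) alone gives q23 = 0.
(~q33) alone gives q33 = 0.
(~q43) alone gives q43 = 0.
Try q21 = 1.
(~q31) alone gives q31 = 0.
(q32) alone gives q32 = 1.
(~q41) alone gives q41 = 0.
(q42) alone gives q42 = 1.
But (~q42) is also a unit clause — contradiction.
Undo q21 and try q21 = 0.
(q22) alone gives q22 = 1.
(~q32) alone gives q32 = 0.
(q31) alone gives q31 = 1.
(~q41) alone gives q41 = 0.
(q42) alone gives q42 = 1.
But (~q42) is also a unit clause — contradiction.
Neither q21 = 1 nor q21 = 0 works.
Neither q12 = 1 nor q12 = 0 works.
Undo q11 and try q11 = 1.
(~q21) alone gives q21 = 0.
(~q31) alone gives q31 = 0.
(~q41) alone gives q41 = 0.
Try q22 = 1.
(~q12) alone gives q12 = 0.
(~q32) alone gives q32 = 0.
(q33) alone gives q33 = 1.
(~q42) alone gives q42 = 0.
(q43) alone gives q43 = 1.
But (~q43) is also a unit clause — contradiction.
Undo q22 and try q22 = 0.
(q23) alone gives q23 = 1.
(~q13) alone gives q13 = 0.
(~q33) alone gives q33 = 0.
(q32) alone gives q32 = 1.
(~q12) alone gives q12 = 0.
(~q42) alone gives q42 = 0.
(q43) alone gives q43 = 1.
But (~q43) is also a unit clause — contradiction.
Neither q22 = 1 nor q22 = 0 works.
Neither q11 = 1 nor q11 = 0 works.
No assignment satisfies every clause.

Unsatisfiable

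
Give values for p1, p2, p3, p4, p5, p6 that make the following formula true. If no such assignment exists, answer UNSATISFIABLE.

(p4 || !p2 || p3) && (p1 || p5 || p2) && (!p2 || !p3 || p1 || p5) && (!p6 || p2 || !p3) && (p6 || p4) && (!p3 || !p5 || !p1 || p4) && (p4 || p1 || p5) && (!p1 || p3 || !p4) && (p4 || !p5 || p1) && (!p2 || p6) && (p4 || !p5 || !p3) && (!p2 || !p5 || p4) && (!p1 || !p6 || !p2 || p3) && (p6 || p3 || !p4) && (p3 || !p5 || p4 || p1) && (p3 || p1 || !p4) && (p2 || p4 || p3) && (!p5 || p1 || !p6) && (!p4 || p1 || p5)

Try p6 = true.
Try p2 = true.
Try p4 = true.
Try p1 = true.
The clause (p3) is unit, so p3 = true.
All clauses hold; p5 can take either value.

p1: true; p2: true; p3: true; p4: true; p5: true; p6: true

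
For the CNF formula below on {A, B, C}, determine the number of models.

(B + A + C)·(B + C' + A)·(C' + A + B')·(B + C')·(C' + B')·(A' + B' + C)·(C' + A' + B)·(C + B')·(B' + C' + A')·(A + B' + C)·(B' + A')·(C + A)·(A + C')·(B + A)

1

There are 2^3 = 8 truth assignments over (A, B, C).
Check each against the 14 clauses (columns in the order A, B, C):
  F F F  ✗ fails (B + A + C)
  F F T  ✗ fails (B + C' + A)
  F T F  ✗ fails (C + B')
  F T T  ✗ fails (C' + A + B')
  T F F  ✓ satisfies all
  T F T  ✗ fails (B + C')
  T T F  ✗ fails (A' + B' + C)
  T T T  ✗ fails (C' + B')
1 of the 8 rows is a model.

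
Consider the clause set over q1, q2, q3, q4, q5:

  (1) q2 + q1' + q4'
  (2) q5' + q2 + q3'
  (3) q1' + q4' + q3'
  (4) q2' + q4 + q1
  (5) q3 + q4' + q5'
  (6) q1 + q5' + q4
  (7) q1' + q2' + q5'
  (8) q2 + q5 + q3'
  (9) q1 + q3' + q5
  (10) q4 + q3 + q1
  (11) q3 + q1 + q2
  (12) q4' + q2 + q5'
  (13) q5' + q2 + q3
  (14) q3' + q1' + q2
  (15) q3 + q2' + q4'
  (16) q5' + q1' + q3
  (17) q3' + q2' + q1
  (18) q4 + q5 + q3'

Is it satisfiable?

Case q2 = 1:
Case q4 = 0:
From the singleton clause (q1), q1 = 1.
From the singleton clause (q5'), q5 = 0.
From the singleton clause (q3'), q3 = 0.
This assignment satisfies each clause.
A satisfying assignment: q1 ↦ 1,  q2 ↦ 1,  q3 ↦ 0,  q4 ↦ 0,  q5 ↦ 0.

Yes, satisfiable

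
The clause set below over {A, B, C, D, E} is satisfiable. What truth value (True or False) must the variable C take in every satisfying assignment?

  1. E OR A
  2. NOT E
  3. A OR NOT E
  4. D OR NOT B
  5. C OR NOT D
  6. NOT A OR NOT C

Suppose C = true.
(NOT E) alone gives E = false.
(A) alone gives A = true.
That conflicts with the unit clause (NOT A).
So every satisfying assignment has C = False.

False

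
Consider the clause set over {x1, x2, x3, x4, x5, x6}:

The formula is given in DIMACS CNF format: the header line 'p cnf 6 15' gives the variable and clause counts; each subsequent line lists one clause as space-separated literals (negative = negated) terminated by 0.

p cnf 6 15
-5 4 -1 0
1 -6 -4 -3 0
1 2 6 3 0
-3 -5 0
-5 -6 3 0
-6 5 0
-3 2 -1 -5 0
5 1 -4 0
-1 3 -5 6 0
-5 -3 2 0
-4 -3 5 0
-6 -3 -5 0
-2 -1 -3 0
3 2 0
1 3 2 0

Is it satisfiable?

Branch on x3: set x3 = True.
The clause (¬x5) is unit, so x5 = False.
The clause (¬x6) is unit, so x6 = False.
The clause (¬x4) is unit, so x4 = False.
Branch on x2: set x2 = True.
The clause (¬x1) is unit, so x1 = False.
This assignment satisfies each clause.
A satisfying assignment: x1: False,  x2: True,  x3: True,  x4: False,  x5: False,  x6: False.

Yes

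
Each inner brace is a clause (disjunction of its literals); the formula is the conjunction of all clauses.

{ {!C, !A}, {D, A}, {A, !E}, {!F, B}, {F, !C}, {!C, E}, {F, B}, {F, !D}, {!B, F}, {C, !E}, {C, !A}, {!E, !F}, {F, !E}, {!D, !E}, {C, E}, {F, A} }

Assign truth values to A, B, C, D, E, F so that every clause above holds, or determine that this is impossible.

UNSATISFIABLE

Branch on C: set C = false.
The clause (!E) is unit, so E = false.
That conflicts with the unit clause (E).
So C must be the other value — set C = true.
The clause (!A) is unit, so A = false.
The clause (D) is unit, so D = true.
The clause (!E) is unit, so E = false.
That conflicts with the unit clause (E).
Neither C = true nor C = false works.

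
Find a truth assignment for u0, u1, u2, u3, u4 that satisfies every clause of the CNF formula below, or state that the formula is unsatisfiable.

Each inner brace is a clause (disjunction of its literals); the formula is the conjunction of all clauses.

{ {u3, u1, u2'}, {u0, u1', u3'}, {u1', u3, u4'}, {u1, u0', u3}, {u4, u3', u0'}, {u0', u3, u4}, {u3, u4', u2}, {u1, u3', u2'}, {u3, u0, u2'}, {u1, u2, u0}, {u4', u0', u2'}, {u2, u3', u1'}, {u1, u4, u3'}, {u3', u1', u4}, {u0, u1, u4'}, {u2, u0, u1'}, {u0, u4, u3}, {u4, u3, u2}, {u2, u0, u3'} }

Suppose u3 = 1.
Suppose u0 = 1.
(u4) alone gives u4 = 1.
(u2') alone gives u2 = 0.
(u1') alone gives u1 = 0.
This assignment satisfies each clause.

u0: 1; u1: 0; u2: 0; u3: 1; u4: 1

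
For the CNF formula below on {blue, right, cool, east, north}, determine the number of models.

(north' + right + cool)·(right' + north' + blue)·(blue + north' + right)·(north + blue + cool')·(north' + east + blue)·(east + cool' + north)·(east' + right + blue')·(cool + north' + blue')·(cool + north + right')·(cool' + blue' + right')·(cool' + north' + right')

There are 2^5 = 32 truth assignments over (blue, right, cool, east, north).
Split on north. With north = 1, the clauses containing north are satisfied and north' drops from the rest; 1 of the 2^4 = 16 assignments to the other variables satisfy what remains.
With north = 0, by the same count on the reduced clause set, 3 assignments work.
Total: 1 + 3 = 4.

4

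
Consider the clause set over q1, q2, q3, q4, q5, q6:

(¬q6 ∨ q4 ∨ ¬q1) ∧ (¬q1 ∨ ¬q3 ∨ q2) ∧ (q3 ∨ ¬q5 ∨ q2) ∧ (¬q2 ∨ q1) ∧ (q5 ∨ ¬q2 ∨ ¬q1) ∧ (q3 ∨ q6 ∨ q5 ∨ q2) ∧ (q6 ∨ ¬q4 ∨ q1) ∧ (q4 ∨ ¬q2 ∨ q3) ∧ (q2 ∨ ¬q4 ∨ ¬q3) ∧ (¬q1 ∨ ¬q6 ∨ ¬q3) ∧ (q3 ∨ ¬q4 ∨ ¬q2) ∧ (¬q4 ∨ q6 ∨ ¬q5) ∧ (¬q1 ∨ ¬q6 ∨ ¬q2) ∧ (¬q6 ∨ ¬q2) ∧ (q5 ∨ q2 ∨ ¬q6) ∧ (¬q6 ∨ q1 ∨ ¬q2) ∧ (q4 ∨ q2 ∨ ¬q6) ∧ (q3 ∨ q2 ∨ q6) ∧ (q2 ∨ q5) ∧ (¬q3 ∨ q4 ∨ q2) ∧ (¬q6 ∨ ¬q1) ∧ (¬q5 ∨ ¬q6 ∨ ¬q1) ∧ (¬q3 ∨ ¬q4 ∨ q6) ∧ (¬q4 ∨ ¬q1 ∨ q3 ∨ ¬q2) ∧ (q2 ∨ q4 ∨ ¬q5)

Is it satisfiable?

Yes, satisfiable

Try q2 = True.
(q1) alone gives q1 = True.
(q5) alone gives q5 = True.
(¬q6) alone gives q6 = False.
(¬q4) alone gives q4 = False.
(q3) alone gives q3 = True.
Every clause now holds.
A satisfying assignment: q1=True, q2=True, q3=True, q4=False, q5=True, q6=False.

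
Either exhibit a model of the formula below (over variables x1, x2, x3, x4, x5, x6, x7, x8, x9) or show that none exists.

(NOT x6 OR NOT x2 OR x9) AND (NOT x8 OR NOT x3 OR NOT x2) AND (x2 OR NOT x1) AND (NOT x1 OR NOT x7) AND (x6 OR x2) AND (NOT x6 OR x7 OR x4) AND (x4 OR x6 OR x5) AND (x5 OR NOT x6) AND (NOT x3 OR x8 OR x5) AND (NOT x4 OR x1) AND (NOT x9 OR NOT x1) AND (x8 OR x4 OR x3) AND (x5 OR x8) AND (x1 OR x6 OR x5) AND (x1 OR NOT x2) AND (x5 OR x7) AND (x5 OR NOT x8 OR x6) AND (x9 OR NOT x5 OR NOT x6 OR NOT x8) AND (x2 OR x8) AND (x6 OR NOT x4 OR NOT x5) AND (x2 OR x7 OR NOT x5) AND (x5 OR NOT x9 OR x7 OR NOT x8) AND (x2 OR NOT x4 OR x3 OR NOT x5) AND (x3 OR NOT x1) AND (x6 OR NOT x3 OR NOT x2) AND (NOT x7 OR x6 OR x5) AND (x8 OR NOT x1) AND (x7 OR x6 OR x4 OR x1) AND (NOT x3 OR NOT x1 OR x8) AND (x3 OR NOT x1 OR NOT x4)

Branch on x2: set x2 = false.
(NOT x1) alone gives x1 = false.
(x6) alone gives x6 = true.
(x5) alone gives x5 = true.
(NOT x4) alone gives x4 = false.
(x7) alone gives x7 = true.
(x8) alone gives x8 = true.
(x9) alone gives x9 = true.
All clauses hold; x3 can take either value.

x1: false, x2: false, x3: false, x4: false, x5: true, x6: true, x7: true, x8: true, x9: true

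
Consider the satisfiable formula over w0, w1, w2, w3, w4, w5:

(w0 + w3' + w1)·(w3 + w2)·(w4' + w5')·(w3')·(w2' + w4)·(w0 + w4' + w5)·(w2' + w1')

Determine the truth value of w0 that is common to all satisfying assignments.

True

Suppose w0 = 0.
(w3') alone gives w3 = 0.
(w2) alone gives w2 = 1.
(w4) alone gives w4 = 1.
(w5') alone gives w5 = 0.
But (w5) is also a unit clause — contradiction.
So every satisfying assignment has w0 = True.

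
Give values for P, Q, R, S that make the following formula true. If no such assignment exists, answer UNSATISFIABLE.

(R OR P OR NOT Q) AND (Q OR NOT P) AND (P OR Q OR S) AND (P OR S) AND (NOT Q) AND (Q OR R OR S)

From the singleton clause (NOT Q), Q = false.
From the singleton clause (NOT P), P = false.
From the singleton clause (S), S = true.
No clause remains; R is free.

P ↦ false, Q ↦ false, R ↦ true, S ↦ true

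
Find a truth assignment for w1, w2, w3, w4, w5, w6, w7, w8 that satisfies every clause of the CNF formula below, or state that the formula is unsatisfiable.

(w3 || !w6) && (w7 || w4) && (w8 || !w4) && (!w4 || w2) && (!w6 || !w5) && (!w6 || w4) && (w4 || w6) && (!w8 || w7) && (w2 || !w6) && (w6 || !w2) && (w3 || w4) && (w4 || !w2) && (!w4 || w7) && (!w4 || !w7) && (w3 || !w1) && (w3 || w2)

UNSATISFIABLE

Try w3 = true.
Try w7 = true.
The clause (!w4) is unit, so w4 = false.
The clause (!w6) is unit, so w6 = false.
Now (w6) is unsatisfied and unit — conflict.
Undo w7 and try w7 = false.
The clause (w4) is unit, so w4 = true.
Now (!w4) is unsatisfied and unit — conflict.
Both values of w7 lead to a conflict.
Undo w3 and try w3 = false.
The clause (!w6) is unit, so w6 = false.
The clause (w4) is unit, so w4 = true.
The clause (w8) is unit, so w8 = true.
The clause (w2) is unit, so w2 = true.
Now (!w2) is unsatisfied and unit — conflict.
Both values of w3 lead to a conflict.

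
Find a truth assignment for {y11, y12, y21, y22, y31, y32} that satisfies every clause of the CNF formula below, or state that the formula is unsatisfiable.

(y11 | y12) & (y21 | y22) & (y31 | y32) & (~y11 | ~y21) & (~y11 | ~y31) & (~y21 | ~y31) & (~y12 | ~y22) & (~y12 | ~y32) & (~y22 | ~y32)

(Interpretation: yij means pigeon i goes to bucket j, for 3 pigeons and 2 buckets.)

UNSATISFIABLE

Try y11 = 1.
Unit clause (~y21) forces y21 = 0.
Unit clause (y22) forces y22 = 1.
Unit clause (~y31) forces y31 = 0.
Unit clause (y32) forces y32 = 1.
But (~y32) is also a unit clause — contradiction.
Backtrack on y11: now try y11 = 0.
Unit clause (y12) forces y12 = 1.
Unit clause (~y22) forces y22 = 0.
Unit clause (y21) forces y21 = 1.
Unit clause (~y31) forces y31 = 0.
Unit clause (y32) forces y32 = 1.
But (~y32) is also a unit clause — contradiction.
Both values of y11 lead to a conflict.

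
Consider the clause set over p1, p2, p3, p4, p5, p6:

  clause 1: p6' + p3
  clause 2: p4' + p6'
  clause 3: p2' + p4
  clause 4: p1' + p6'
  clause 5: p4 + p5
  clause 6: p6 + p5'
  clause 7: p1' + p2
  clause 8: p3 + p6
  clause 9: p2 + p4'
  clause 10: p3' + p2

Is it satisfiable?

Yes, satisfiable

Try p6 = 0.
The clause (p5') is unit, so p5 = 0.
The clause (p4) is unit, so p4 = 1.
The clause (p3) is unit, so p3 = 1.
The clause (p2) is unit, so p2 = 1.
Every clause is now satisfied; p1 is unconstrained.
A satisfying assignment: p1 ↦ 1,  p2 ↦ 1,  p3 ↦ 1,  p4 ↦ 1,  p5 ↦ 0,  p6 ↦ 0.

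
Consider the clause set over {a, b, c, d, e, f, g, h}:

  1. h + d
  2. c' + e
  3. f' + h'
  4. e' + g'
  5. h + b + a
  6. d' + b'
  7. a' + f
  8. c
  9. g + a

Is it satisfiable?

From the singleton clause (c), c = 1.
From the singleton clause (e), e = 1.
From the singleton clause (g'), g = 0.
From the singleton clause (a), a = 1.
From the singleton clause (f), f = 1.
From the singleton clause (h'), h = 0.
From the singleton clause (d), d = 1.
From the singleton clause (b'), b = 0.
All clauses are satisfied.
A satisfying assignment: a=1; b=0; c=1; d=1; e=1; f=1; g=0; h=0.

Yes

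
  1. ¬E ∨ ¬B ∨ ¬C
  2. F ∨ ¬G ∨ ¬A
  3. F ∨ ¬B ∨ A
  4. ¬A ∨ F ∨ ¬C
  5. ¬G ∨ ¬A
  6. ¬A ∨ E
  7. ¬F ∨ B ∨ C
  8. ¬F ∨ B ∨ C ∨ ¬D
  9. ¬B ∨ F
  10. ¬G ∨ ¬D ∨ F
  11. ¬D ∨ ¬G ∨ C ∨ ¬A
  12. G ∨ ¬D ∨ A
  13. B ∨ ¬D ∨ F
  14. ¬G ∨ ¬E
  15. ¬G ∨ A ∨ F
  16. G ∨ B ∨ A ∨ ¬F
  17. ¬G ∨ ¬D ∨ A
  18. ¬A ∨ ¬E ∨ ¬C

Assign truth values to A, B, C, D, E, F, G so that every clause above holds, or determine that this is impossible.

A ↦ True,  B ↦ True,  C ↦ False,  D ↦ True,  E ↦ True,  F ↦ True,  G ↦ False

Branch on G: set G = False.
Branch on A: set A = True.
(E) alone gives E = True.
(¬C) alone gives C = False.
Branch on F: set F = True.
(B) alone gives B = True.
No clause remains; D is free.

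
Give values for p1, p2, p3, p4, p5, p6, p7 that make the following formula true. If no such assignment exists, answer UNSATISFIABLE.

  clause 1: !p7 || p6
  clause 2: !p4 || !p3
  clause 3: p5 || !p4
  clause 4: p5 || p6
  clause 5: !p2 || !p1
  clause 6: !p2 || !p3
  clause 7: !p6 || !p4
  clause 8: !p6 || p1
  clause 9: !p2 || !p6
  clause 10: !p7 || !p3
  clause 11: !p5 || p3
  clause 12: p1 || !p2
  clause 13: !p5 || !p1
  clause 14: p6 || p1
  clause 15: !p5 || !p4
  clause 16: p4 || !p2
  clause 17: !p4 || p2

Suppose p7 = true.
The clause (p6) is unit, so p6 = true.
The clause (!p4) is unit, so p4 = false.
The clause (p1) is unit, so p1 = true.
The clause (!p2) is unit, so p2 = false.
The clause (!p3) is unit, so p3 = false.
The clause (!p5) is unit, so p5 = false.
Every clause now holds.

p1 ↦ true, p2 ↦ false, p3 ↦ false, p4 ↦ false, p5 ↦ false, p6 ↦ true, p7 ↦ true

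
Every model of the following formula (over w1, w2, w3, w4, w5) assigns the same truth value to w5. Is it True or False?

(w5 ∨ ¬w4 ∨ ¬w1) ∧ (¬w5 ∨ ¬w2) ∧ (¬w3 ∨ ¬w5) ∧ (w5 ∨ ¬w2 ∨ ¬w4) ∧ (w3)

False

Suppose w5 = True.
From the singleton clause (¬w2), w2 = False.
From the singleton clause (¬w3), w3 = False.
That conflicts with the unit clause (w3).
So every satisfying assignment has w5 = False.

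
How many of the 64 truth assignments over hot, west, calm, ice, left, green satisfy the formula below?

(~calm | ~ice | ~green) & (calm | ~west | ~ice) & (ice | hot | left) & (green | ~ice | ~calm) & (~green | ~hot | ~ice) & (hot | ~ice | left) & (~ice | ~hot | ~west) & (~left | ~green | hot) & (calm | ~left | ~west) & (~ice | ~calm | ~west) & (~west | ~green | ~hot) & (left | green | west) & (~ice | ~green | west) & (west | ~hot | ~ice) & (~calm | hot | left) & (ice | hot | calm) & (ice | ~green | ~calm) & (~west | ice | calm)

There are 2^6 = 64 truth assignments over (hot, west, calm, ice, left, green).
Split on west. With west = 1, the clauses containing west are satisfied and ~west drops from the rest; 3 of the 2^5 = 32 assignments to the other variables satisfy what remains.
With west = 0, by the same count on the reduced clause set, 6 assignments work.
(One model: hot=F, west=F, calm=F, ice=T, left=T, green=F.)
Total: 3 + 6 = 9.

9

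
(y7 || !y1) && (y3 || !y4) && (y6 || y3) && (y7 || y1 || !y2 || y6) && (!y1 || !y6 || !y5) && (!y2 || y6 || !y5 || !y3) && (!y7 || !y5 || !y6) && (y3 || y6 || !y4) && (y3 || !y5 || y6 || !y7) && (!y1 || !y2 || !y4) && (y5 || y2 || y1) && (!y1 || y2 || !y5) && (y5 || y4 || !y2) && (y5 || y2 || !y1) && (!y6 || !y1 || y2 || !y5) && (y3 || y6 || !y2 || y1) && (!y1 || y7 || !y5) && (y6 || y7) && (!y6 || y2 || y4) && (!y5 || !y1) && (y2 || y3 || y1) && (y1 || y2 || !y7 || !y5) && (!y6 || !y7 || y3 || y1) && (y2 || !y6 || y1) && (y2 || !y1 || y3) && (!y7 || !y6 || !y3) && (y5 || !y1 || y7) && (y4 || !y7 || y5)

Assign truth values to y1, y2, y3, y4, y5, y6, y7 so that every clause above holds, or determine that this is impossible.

Suppose y7 = true.
Suppose y3 = true.
(!y6) alone gives y6 = false.
Suppose y2 = true.
(!y5) alone gives y5 = false.
(y4) alone gives y4 = true.
(!y1) alone gives y1 = false.
All clauses are satisfied.

y1: false; y2: true; y3: true; y4: true; y5: false; y6: false; y7: true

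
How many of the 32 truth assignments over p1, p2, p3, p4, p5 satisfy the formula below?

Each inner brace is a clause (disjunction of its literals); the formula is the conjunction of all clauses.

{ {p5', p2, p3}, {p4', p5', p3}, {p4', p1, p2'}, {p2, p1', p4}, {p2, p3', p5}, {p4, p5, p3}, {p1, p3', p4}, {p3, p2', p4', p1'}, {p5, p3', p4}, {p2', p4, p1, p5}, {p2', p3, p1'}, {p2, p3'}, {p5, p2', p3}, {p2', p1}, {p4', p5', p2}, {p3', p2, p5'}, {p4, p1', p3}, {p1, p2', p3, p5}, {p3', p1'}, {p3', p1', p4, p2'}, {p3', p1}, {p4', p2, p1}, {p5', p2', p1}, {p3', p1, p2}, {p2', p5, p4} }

There are 2^5 = 32 truth assignments over (p1, p2, p3, p4, p5).
Split on p2. With p2 = 1, the clauses containing p2 are satisfied and p2' drops from the rest; 0 of the 2^4 = 16 assignments to the other variables satisfy what remains.
With p2 = 0, by the same count on the reduced clause set, 1 assignment works.
(One model: p1=T, p2=F, p3=F, p4=T, p5=F.)
Total: 0 + 1 = 1.

1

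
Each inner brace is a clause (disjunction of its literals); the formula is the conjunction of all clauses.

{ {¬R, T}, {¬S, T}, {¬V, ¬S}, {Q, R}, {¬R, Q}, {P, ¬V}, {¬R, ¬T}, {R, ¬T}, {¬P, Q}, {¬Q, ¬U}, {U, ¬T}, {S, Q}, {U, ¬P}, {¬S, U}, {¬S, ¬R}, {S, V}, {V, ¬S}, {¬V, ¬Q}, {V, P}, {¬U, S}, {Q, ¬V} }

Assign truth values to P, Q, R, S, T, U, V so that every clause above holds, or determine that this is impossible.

Suppose R = False.
From the singleton clause (Q), Q = True.
From the singleton clause (¬T), T = False.
From the singleton clause (¬S), S = False.
From the singleton clause (¬U), U = False.
From the singleton clause (¬P), P = False.
From the singleton clause (¬V), V = False.
But (V) is also a unit clause — contradiction.
That branch fails; take R = True instead.
From the singleton clause (T), T = True.
But (¬T) is also a unit clause — contradiction.
Neither R = True nor R = False works.

UNSATISFIABLE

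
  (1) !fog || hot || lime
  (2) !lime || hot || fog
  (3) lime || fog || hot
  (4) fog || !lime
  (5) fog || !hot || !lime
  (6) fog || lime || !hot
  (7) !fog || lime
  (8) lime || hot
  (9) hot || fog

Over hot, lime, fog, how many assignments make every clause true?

2

There are 2^3 = 8 truth assignments over (hot, lime, fog).
Check each against the 9 clauses (columns in the order hot, lime, fog):
  F F F  ✗ fails (lime || fog || hot)
  F F T  ✗ fails (!fog || hot || lime)
  F T F  ✗ fails (!lime || hot || fog)
  F T T  ✓ satisfies all
  T F F  ✗ fails (fog || lime || !hot)
  T F T  ✗ fails (!fog || lime)
  T T F  ✗ fails (fog || !lime)
  T T T  ✓ satisfies all
2 of the 8 rows are models.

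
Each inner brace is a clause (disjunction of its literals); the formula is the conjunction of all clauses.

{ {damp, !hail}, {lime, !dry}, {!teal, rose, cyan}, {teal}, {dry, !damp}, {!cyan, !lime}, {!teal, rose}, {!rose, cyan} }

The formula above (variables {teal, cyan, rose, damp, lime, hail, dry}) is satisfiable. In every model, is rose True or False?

True

Suppose rose = false.
From the singleton clause (teal), teal = true.
But (!teal) is also a unit clause — contradiction.
So every satisfying assignment has rose = True.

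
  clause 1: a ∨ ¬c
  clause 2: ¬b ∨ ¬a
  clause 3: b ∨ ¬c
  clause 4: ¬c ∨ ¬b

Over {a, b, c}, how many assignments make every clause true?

There are 2^3 = 8 truth assignments over (a, b, c).
Check each against the 4 clauses (columns in the order a, b, c):
  F F F  ✓ satisfies all
  F F T  ✗ fails (a ∨ ¬c)
  F T F  ✓ satisfies all
  F T T  ✗ fails (a ∨ ¬c)
  T F F  ✓ satisfies all
  T F T  ✗ fails (b ∨ ¬c)
  T T F  ✗ fails (¬b ∨ ¬a)
  T T T  ✗ fails (¬b ∨ ¬a)
3 of the 8 rows are models.

3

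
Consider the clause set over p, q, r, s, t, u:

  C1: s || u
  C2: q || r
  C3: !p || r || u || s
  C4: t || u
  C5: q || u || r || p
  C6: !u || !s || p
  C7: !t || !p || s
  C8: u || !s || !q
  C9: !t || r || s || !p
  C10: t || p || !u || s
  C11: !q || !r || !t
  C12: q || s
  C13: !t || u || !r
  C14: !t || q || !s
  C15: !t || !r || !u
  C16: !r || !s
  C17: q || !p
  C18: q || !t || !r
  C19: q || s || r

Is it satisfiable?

Case s = false:
The clause (u) is unit, so u = true.
The clause (q) is unit, so q = true.
Case t = false:
The clause (p) is unit, so p = true.
All clauses hold; r can take either value.
A satisfying assignment: p=true,  q=true,  r=false,  s=false,  t=false,  u=true.

Satisfiable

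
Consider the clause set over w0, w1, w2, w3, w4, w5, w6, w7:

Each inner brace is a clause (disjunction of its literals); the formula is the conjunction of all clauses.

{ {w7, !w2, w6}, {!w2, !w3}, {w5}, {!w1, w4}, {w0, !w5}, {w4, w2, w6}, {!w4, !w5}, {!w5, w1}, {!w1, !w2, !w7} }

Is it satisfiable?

Unsatisfiable

The clause (w5) is unit, so w5 = true.
The clause (w0) is unit, so w0 = true.
The clause (!w4) is unit, so w4 = false.
The clause (!w1) is unit, so w1 = false.
That conflicts with the unit clause (w1).
No assignment satisfies every clause.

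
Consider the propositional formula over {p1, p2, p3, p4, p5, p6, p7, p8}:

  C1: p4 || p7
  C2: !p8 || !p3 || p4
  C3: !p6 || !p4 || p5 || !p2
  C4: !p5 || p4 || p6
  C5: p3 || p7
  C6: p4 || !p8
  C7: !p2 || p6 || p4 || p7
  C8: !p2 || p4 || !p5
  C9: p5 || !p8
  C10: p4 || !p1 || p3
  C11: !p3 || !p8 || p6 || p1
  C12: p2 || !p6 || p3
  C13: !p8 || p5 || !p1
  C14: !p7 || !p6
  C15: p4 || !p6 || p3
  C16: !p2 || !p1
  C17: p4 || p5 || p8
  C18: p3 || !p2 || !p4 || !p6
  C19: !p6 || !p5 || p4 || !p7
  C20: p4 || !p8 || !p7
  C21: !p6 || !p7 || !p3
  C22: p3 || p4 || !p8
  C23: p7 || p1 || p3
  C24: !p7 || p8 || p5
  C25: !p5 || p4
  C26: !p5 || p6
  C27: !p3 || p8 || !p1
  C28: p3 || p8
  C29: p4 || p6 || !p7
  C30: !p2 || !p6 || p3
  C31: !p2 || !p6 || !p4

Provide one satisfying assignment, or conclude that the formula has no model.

Case p4 = true:
Case p3 = true:
Case p5 = true:
Unit clause (p6) forces p6 = true.
Unit clause (!p7) forces p7 = false.
Unit clause (!p2) forces p2 = false.
Case p8 = false:
Unit clause (!p1) forces p1 = false.
All clauses are satisfied.

p1=false; p2=false; p3=true; p4=true; p5=true; p6=true; p7=false; p8=false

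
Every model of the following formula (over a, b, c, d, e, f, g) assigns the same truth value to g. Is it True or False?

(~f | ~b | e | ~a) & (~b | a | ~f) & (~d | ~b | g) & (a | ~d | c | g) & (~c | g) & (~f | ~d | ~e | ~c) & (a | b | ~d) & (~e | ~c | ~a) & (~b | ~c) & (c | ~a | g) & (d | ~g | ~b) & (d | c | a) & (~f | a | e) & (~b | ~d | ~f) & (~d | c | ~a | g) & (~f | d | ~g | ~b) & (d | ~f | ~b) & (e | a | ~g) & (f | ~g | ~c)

True

Suppose g = 0.
From the singleton clause (~c), c = 0.
From the singleton clause (~a), a = 0.
From the singleton clause (~d), d = 0.
But (d) is also a unit clause — contradiction.
So every satisfying assignment has g = True.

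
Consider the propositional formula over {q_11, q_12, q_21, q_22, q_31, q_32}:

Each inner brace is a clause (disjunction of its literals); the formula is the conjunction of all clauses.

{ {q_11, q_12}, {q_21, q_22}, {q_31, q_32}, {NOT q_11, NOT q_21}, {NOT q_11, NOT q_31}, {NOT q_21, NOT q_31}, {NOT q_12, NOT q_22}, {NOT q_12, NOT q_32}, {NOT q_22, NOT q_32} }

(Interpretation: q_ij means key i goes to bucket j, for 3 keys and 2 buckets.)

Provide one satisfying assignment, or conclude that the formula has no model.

Try q_11 = true.
(NOT q_21) alone gives q_21 = false.
(q_22) alone gives q_22 = true.
(NOT q_31) alone gives q_31 = false.
(q_32) alone gives q_32 = true.
Now (NOT q_32) is unsatisfied and unit — conflict.
Backtrack on q_11: now try q_11 = false.
(q_12) alone gives q_12 = true.
(NOT q_22) alone gives q_22 = false.
(q_21) alone gives q_21 = true.
(NOT q_31) alone gives q_31 = false.
(q_32) alone gives q_32 = true.
Now (NOT q_32) is unsatisfied and unit — conflict.
Either choice for q_11 ends in contradiction.

UNSATISFIABLE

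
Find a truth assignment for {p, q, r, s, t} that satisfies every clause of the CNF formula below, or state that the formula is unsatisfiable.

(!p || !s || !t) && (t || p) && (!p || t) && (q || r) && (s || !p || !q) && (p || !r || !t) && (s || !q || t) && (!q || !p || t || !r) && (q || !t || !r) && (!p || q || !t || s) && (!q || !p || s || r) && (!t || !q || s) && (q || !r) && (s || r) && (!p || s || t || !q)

p=false, q=true, r=false, s=true, t=true

Case t = true:
Case p = false:
(!r) alone gives r = false.
(q) alone gives q = true.
(s) alone gives s = true.
This assignment satisfies each clause.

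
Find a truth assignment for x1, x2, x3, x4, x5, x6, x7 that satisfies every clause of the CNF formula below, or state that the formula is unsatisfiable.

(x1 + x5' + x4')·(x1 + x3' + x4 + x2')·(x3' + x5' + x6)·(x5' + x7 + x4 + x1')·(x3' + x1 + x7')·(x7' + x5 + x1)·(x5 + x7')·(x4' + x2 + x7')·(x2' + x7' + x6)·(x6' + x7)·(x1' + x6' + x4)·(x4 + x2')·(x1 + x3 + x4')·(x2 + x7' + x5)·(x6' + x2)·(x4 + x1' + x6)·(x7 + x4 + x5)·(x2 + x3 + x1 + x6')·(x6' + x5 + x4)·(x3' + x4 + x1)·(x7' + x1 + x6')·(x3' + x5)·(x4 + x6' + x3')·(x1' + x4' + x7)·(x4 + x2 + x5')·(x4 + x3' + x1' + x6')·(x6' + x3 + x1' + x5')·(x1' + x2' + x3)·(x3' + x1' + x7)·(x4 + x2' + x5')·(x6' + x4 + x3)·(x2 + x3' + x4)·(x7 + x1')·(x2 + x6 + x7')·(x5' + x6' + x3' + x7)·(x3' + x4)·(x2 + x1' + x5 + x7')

x1=1,  x2=1,  x3=1,  x4=1,  x5=1,  x6=1,  x7=1

Case x5 = 1:
Case x1 = 1:
The clause (x7) is unit, so x7 = 1.
Case x3 = 1:
The clause (x6) is unit, so x6 = 1.
The clause (x4) is unit, so x4 = 1.
The clause (x2) is unit, so x2 = 1.
This assignment satisfies each clause.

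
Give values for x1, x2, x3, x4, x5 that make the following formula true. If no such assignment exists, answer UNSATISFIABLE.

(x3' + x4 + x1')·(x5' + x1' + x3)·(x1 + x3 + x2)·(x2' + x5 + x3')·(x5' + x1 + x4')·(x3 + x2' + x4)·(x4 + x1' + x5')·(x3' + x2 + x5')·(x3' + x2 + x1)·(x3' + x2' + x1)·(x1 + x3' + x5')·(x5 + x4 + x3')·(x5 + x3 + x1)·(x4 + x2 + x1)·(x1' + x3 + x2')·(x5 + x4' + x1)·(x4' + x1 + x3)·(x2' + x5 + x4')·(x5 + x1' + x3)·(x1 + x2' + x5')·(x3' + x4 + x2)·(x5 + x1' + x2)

Suppose x3 = 1.
Suppose x4 = 1.
Suppose x2 = 1.
Unit clause (x5) forces x5 = 1.
Unit clause (x1) forces x1 = 1.
All clauses are satisfied.

x1=1, x2=1, x3=1, x4=1, x5=1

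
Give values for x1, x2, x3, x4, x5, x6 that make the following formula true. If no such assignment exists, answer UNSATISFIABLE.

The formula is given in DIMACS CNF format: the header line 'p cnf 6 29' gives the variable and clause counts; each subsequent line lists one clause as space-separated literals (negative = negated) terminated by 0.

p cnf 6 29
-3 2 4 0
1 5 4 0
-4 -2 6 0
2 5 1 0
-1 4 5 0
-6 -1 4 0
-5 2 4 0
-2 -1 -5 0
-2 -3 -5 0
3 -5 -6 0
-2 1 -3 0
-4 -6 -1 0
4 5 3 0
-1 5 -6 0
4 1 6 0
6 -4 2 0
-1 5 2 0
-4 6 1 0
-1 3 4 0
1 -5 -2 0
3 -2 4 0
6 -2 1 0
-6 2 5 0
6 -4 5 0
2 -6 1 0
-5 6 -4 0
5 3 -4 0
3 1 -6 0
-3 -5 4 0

Try x3 = False.
Try x5 = False.
Unit clause (x4) forces x4 = True.
But (¬x4) is also a unit clause — contradiction.
So x5 must be the other value — set x5 = True.
Unit clause (¬x6) forces x6 = False.
Unit clause (¬x4) forces x4 = False.
Unit clause (x2) forces x2 = True.
But (¬x2) is also a unit clause — contradiction.
Either choice for x5 ends in contradiction.
So x3 must be the other value — set x3 = True.
Try x2 = True.
Unit clause (¬x5) forces x5 = False.
Unit clause (x1) forces x1 = True.
Unit clause (x4) forces x4 = True.
Unit clause (x6) forces x6 = True.
But (¬x6) is also a unit clause — contradiction.
So x2 must be the other value — set x2 = False.
Unit clause (x4) forces x4 = True.
Unit clause (x6) forces x6 = True.
Unit clause (¬x1) forces x1 = False.
But (x1) is also a unit clause — contradiction.
Either choice for x2 ends in contradiction.
Either choice for x3 ends in contradiction.

UNSATISFIABLE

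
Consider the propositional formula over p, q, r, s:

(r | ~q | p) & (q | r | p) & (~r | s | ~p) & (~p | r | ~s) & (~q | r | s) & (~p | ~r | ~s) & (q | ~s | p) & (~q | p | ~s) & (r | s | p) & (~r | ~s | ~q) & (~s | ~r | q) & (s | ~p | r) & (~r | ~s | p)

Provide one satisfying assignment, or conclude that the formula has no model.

p=0,  q=0,  r=1,  s=0

Case r = 1:
Case s = 0:
From the singleton clause (~p), p = 0.
Every clause is now satisfied; q is unconstrained.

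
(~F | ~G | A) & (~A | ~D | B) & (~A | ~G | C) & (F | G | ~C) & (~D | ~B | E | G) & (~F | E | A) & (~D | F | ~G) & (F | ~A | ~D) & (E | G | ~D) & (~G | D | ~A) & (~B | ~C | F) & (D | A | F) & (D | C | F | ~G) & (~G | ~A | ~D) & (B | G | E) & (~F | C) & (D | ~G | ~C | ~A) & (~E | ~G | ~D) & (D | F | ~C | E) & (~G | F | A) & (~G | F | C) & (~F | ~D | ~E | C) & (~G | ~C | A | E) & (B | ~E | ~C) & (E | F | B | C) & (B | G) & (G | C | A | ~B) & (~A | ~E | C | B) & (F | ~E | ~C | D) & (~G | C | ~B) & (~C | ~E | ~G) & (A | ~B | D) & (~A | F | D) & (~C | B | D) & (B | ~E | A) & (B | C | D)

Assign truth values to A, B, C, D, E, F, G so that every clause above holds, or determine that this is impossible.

A: 1, B: 1, C: 1, D: 1, E: 1, F: 1, G: 0

Suppose F = 1.
From the singleton clause (C), C = 1.
Suppose G = 0.
From the singleton clause (B), B = 1.
Suppose D = 1.
From the singleton clause (E), E = 1.
No clause remains; A is free.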